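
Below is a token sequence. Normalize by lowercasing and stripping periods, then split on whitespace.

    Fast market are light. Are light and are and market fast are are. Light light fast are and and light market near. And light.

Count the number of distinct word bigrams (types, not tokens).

18

24 tokens → 23 bigram windows in total.
Repeated bigrams (each contributes count−1 duplicates):
  are light: 3
  and light: 2
  are and: 2
  fast are: 2
5 duplicate windows → 23 − 5 = 18 distinct.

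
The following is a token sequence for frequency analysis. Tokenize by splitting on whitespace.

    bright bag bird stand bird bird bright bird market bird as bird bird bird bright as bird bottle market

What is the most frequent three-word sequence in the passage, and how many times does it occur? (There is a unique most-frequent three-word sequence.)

Trigram frequencies (highest first):
  bird bird bright: 2
  bright bag bird: 1
  bag bird stand: 1
  bird stand bird: 1
  stand bird bird: 1
  bird bright bird: 1
  … (10 more, each ≤ 1)

"bird bird bright", 2 times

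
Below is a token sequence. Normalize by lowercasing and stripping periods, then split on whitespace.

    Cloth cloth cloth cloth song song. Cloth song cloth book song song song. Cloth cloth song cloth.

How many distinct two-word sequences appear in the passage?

6

17 tokens → 16 bigram windows in total.
Repeated bigrams (each contributes count−1 duplicates):
  cloth cloth: 4
  song cloth: 4
  cloth song: 3
  song song: 3
10 duplicate windows → 16 − 10 = 6 distinct.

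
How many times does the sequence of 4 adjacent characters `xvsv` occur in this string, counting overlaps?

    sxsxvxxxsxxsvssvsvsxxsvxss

Sliding a length-4 window over the 26 characters (23 positions):
  (no match at any position)

0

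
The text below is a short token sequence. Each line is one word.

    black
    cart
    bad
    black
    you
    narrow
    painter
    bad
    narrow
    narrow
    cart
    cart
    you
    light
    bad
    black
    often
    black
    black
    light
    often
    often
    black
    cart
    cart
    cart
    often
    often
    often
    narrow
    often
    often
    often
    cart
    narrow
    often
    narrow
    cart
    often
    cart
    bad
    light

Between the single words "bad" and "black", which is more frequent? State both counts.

"black" (6 vs 4)

"bad": 4 occurrences
"black": 6 occurrences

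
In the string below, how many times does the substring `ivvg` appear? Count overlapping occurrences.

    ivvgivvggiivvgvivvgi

Sliding a length-4 window over the 20 characters (17 positions):
  position 1–4: ivvg
  position 5–8: ivvg
  position 11–14: ivvg
  position 16–19: ivvg

4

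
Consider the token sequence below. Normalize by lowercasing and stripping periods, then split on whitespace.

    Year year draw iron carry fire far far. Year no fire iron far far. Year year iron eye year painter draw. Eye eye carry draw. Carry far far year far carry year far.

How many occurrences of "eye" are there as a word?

3

Scanning the 33 tokens for "eye":
  position 18: eye
  position 22: eye
  position 23: eye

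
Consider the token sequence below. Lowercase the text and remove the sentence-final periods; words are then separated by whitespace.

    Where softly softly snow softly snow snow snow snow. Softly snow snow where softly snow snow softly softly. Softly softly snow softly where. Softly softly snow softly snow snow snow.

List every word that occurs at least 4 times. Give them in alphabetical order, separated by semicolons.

snow; softly

Unigram counts meeting the condition (at least 4 times):
  snow: 14
  softly: 13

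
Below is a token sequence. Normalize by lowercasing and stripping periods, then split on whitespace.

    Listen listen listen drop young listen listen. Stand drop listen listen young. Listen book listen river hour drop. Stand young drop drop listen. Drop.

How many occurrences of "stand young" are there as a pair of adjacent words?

1

Scanning the 23 overlapping bigram windows for "stand young":
  position 19–20: stand young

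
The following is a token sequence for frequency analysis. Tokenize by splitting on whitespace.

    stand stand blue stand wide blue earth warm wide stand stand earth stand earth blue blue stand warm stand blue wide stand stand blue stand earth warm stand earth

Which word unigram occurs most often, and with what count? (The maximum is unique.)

Unigram frequencies (highest first):
  stand: 12
  blue: 6
  earth: 5
  wide: 3
  warm: 3

"stand", 12 times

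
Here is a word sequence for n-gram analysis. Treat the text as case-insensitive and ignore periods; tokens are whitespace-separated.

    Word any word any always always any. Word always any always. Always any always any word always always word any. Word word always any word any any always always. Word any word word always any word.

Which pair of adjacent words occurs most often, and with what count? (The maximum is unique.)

"any word", 7 times

Bigram frequencies (highest first):
  any word: 7
  always any: 6
  word any: 5
  any always: 4
  always always: 4
  word always: 4
  … (3 more, each ≤ 2)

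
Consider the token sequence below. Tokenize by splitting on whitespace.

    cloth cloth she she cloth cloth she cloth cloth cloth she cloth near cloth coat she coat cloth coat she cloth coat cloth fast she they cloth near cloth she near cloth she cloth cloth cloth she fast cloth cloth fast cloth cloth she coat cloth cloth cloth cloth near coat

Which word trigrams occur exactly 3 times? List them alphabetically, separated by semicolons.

cloth she cloth; she cloth cloth

Trigram counts meeting the condition (exactly 3 times):
  cloth she cloth: 3
  she cloth cloth: 3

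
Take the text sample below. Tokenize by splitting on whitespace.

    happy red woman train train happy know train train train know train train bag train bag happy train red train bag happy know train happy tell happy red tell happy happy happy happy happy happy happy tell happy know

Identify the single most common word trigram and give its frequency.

Trigram frequencies (highest first):
  happy happy happy: 5
  happy know train: 2
  know train train: 2
  train bag happy: 2
  happy tell happy: 2
  happy red woman: 1
  … (23 more, each ≤ 1)

"happy happy happy", 5 times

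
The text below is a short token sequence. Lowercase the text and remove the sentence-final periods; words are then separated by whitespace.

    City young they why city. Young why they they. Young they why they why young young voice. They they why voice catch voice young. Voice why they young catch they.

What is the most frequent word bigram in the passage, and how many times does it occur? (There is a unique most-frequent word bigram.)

"they why", 4 times

Bigram frequencies (highest first):
  they why: 4
  why they: 3
  city young: 2
  young they: 2
  they they: 2
  they young: 2
  … (13 more, each ≤ 2)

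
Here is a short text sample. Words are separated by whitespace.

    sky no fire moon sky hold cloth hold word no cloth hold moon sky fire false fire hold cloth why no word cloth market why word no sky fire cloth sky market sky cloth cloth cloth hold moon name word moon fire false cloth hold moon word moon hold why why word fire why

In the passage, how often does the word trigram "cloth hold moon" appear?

Scanning the 52 overlapping trigram windows for "cloth hold moon":
  position 11–13: cloth hold moon
  position 36–38: cloth hold moon
  position 44–46: cloth hold moon

3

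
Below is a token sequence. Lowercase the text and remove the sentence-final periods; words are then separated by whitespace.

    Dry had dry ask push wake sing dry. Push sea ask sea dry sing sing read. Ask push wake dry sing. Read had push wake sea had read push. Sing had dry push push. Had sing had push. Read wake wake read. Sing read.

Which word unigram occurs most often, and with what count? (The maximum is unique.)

"push", 8 times

Unigram frequencies (highest first):
  push: 8
  sing: 7
  dry: 6
  had: 6
  read: 6
  wake: 5
  … (2 more, each ≤ 3)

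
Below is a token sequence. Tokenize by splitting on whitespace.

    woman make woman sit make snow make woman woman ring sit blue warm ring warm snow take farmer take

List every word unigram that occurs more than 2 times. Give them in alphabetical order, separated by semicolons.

Unigram counts meeting the condition (more than 2 times):
  make: 3
  woman: 4

make; woman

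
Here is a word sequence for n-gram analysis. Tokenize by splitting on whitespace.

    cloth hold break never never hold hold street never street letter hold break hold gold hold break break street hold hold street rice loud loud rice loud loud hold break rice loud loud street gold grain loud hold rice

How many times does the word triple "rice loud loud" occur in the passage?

Scanning the 37 overlapping trigram windows for "rice loud loud":
  position 23–25: rice loud loud
  position 26–28: rice loud loud
  position 31–33: rice loud loud

3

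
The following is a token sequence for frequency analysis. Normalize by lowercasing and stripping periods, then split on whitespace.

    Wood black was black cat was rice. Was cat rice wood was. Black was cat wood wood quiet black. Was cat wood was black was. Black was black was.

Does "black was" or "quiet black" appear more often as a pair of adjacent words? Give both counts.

"black was": 6 occurrences
"quiet black": 1 occurrence

"black was" (6 vs 1)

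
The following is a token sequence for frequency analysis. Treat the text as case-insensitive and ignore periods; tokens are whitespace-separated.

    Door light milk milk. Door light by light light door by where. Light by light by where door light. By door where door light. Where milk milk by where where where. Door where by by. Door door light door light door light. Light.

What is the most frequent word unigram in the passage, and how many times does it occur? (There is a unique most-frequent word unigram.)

"light", 12 times

Unigram frequencies (highest first):
  light: 12
  door: 11
  by: 8
  where: 8
  milk: 4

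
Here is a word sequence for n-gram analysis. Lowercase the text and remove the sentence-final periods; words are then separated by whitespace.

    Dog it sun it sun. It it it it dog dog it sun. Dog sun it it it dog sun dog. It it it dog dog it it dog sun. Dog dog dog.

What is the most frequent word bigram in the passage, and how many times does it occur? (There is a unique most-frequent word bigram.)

"it it", 8 times

Bigram frequencies (highest first):
  it it: 8
  dog it: 4
  it dog: 4
  dog dog: 4
  it sun: 3
  sun it: 3
  … (2 more, each ≤ 3)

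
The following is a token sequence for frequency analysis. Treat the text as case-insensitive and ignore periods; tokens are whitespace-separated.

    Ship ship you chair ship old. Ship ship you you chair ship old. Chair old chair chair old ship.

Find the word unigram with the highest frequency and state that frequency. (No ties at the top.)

"ship", 7 times

Unigram frequencies (highest first):
  ship: 7
  chair: 5
  old: 4
  you: 3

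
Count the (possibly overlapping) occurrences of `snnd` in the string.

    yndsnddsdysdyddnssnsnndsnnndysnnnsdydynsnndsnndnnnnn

3

Sliding a length-4 window over the 52 characters (49 positions):
  position 20–23: snnd
  position 40–43: snnd
  position 44–47: snnd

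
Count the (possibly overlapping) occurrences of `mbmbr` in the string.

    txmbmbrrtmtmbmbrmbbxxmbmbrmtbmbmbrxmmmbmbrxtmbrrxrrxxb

5

Sliding a length-5 window over the 54 characters (50 positions):
  position 3–7: mbmbr
  position 12–16: mbmbr
  position 22–26: mbmbr
  position 30–34: mbmbr
  position 38–42: mbmbr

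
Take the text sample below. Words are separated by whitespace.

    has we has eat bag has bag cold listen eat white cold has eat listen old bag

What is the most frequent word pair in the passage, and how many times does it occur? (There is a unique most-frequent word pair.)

"has eat", 2 times

Bigram frequencies (highest first):
  has eat: 2
  has we: 1
  we has: 1
  eat bag: 1
  bag has: 1
  has bag: 1
  … (9 more, each ≤ 1)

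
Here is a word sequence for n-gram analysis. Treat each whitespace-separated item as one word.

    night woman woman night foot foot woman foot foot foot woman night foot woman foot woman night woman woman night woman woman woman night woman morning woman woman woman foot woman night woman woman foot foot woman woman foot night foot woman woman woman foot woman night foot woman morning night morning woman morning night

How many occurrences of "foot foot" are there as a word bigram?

4

Scanning the 54 overlapping bigram windows for "foot foot":
  position 5–6: foot foot
  position 8–9: foot foot
  position 9–10: foot foot
  position 35–36: foot foot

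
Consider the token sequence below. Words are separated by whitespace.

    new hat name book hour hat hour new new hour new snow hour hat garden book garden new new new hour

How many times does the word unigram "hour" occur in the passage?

5

Scanning the 21 tokens for "hour":
  position 5: hour
  position 7: hour
  position 10: hour
  position 13: hour
  position 21: hour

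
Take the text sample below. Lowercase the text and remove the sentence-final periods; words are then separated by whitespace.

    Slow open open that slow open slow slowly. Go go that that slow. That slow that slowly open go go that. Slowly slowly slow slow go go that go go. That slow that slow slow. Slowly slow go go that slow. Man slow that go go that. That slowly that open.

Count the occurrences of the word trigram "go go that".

Scanning the 49 overlapping trigram windows for "go go that":
  position 9–11: go go that
  position 19–21: go go that
  position 26–28: go go that
  position 29–31: go go that
  position 38–40: go go that
  position 45–47: go go that

6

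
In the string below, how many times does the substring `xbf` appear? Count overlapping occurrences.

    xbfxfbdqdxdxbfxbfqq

3

Sliding a length-3 window over the 19 characters (17 positions):
  position 1–3: xbf
  position 12–14: xbf
  position 15–17: xbf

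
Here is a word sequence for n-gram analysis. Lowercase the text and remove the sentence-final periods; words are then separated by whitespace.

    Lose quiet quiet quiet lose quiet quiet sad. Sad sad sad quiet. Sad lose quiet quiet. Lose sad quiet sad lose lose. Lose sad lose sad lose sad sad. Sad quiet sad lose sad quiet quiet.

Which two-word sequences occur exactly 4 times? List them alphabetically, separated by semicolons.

Bigram counts meeting the condition (exactly 4 times):
  quiet sad: 4
  sad quiet: 4

quiet sad; sad quiet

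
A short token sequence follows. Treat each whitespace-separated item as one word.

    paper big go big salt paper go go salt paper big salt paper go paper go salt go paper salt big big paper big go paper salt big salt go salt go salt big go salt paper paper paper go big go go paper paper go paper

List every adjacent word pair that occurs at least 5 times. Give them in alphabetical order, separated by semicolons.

Bigram counts meeting the condition (at least 5 times):
  go paper: 5
  go salt: 5
  paper go: 5

go paper; go salt; paper go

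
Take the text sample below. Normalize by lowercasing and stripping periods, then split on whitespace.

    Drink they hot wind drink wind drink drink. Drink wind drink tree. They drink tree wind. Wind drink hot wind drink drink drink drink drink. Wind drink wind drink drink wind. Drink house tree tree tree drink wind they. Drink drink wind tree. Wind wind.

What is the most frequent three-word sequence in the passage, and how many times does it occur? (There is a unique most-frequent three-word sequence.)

"drink wind drink", 5 times

Trigram frequencies (highest first):
  drink wind drink: 5
  drink drink drink: 4
  drink drink wind: 4
  wind drink drink: 3
  hot wind drink: 2
  wind drink wind: 2
  … (22 more, each ≤ 2)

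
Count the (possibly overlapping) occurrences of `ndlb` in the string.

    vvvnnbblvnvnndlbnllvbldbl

Sliding a length-4 window over the 25 characters (22 positions):
  position 13–16: ndlb

1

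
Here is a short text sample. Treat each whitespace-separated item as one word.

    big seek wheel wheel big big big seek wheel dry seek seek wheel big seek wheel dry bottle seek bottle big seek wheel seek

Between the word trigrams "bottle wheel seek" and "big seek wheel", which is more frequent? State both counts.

"bottle wheel seek": 0 occurrences
"big seek wheel": 4 occurrences

"big seek wheel" (4 vs 0)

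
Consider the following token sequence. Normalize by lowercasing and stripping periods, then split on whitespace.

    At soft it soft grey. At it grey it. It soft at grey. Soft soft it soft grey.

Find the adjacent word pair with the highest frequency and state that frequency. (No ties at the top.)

Bigram frequencies (highest first):
  it soft: 3
  soft it: 2
  soft grey: 2
  at soft: 1
  grey at: 1
  at it: 1
  … (7 more, each ≤ 1)

"it soft", 3 times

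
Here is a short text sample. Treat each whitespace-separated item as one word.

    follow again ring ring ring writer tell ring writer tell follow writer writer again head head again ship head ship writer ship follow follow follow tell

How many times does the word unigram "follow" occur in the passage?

Scanning the 26 tokens for "follow":
  position 1: follow
  position 11: follow
  position 23: follow
  position 24: follow
  position 25: follow

5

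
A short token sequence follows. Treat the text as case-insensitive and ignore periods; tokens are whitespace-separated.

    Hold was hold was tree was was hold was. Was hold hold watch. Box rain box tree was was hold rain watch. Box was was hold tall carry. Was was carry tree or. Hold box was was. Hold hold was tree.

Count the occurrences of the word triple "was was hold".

5

Scanning the 39 overlapping trigram windows for "was was hold":
  position 6–8: was was hold
  position 9–11: was was hold
  position 18–20: was was hold
  position 24–26: was was hold
  position 36–38: was was hold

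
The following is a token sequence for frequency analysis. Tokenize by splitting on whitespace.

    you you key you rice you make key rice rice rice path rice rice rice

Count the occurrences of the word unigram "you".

Scanning the 15 tokens for "you":
  position 1: you
  position 2: you
  position 4: you
  position 6: you

4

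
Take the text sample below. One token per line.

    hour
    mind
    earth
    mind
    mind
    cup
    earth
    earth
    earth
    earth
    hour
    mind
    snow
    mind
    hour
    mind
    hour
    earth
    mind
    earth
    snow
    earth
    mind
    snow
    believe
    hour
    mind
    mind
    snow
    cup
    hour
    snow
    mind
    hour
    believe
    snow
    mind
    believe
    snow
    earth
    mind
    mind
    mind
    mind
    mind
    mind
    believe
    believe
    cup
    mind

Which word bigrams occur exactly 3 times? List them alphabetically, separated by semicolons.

earth earth; mind hour; mind snow; snow mind

Bigram counts meeting the condition (exactly 3 times):
  earth earth: 3
  mind hour: 3
  mind snow: 3
  snow mind: 3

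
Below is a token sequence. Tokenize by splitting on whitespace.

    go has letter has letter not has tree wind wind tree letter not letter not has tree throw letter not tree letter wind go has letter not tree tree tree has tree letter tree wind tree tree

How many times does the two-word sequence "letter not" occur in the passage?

Scanning the 36 overlapping bigram windows for "letter not":
  position 5–6: letter not
  position 12–13: letter not
  position 14–15: letter not
  position 19–20: letter not
  position 26–27: letter not

5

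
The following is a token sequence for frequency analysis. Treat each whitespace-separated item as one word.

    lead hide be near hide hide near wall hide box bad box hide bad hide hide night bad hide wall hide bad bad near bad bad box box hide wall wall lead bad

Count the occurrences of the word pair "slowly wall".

Scanning the 32 overlapping bigram windows for "slowly wall":
  (none found)

0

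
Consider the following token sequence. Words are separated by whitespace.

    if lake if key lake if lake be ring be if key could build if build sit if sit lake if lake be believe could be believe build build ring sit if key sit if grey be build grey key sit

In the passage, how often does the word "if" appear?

9

Scanning the 41 tokens for "if":
  position 1: if
  position 3: if
  position 6: if
  position 11: if
  position 15: if
  position 18: if
  position 21: if
  position 32: if
  position 35: if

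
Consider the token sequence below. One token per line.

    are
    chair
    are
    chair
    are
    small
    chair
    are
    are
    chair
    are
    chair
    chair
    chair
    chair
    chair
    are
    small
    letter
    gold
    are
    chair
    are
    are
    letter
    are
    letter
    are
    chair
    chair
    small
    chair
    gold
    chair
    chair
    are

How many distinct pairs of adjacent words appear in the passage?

36 tokens → 35 bigram windows in total.
Repeated bigrams (each contributes count−1 duplicates):
  chair are: 7
  are chair: 6
  chair chair: 6
  are are: 2
  are letter: 2
  are small: 2
  letter are: 2
  small chair: 2
21 duplicate windows → 35 − 21 = 14 distinct.

14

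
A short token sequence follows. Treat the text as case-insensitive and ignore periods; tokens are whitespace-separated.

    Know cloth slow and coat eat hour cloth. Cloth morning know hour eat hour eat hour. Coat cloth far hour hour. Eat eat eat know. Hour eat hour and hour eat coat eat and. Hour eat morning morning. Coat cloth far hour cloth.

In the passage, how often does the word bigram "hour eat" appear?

Scanning the 42 overlapping bigram windows for "hour eat":
  position 12–13: hour eat
  position 14–15: hour eat
  position 21–22: hour eat
  position 26–27: hour eat
  position 30–31: hour eat
  position 35–36: hour eat

6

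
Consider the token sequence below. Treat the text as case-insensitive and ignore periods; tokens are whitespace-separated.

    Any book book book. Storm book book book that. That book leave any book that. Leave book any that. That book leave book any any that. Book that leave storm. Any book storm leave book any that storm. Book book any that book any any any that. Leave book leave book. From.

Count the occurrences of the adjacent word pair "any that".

5

Scanning the 51 overlapping bigram windows for "any that":
  position 18–19: any that
  position 25–26: any that
  position 36–37: any that
  position 41–42: any that
  position 46–47: any that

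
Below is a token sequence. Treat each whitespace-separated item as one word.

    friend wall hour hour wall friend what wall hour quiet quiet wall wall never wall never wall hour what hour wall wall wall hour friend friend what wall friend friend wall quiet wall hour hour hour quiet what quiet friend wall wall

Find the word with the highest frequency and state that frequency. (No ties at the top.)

"wall", 15 times

Unigram frequencies (highest first):
  wall: 15
  hour: 9
  friend: 7
  quiet: 5
  what: 4
  never: 2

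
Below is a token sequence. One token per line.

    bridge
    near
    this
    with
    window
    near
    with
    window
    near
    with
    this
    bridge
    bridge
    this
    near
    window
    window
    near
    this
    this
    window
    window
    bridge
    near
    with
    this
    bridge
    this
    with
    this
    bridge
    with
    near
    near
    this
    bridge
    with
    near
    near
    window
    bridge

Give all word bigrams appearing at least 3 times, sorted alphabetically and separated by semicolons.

Bigram counts meeting the condition (at least 3 times):
  near this: 3
  near with: 3
  this bridge: 4
  window near: 3
  with this: 3

near this; near with; this bridge; window near; with this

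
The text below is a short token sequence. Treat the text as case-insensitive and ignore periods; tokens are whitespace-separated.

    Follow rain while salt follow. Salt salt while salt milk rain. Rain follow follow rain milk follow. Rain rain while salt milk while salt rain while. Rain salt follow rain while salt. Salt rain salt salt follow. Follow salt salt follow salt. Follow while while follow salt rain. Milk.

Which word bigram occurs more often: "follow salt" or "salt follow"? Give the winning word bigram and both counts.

"follow salt": 4 occurrences
"salt follow": 5 occurrences

"salt follow" (5 vs 4)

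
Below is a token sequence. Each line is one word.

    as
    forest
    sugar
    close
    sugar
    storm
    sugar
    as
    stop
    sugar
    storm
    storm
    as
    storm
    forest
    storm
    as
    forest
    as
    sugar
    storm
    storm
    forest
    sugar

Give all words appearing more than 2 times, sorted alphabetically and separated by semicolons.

as; forest; storm; sugar

Unigram counts meeting the condition (more than 2 times):
  as: 5
  forest: 4
  storm: 7
  sugar: 6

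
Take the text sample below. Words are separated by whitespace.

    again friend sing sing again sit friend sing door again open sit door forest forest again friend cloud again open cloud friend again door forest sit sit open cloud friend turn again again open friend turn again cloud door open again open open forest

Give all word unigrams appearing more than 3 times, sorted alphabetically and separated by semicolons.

Unigram counts meeting the condition (more than 3 times):
  again: 10
  cloud: 4
  door: 4
  forest: 4
  friend: 6
  open: 7
  sit: 4

again; cloud; door; forest; friend; open; sit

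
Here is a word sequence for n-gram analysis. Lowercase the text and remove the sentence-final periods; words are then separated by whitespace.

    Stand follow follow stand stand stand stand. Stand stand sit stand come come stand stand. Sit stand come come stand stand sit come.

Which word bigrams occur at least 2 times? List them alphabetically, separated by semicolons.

come come; come stand; sit stand; stand come; stand sit; stand stand

Bigram counts meeting the condition (at least 2 times):
  come come: 2
  come stand: 2
  sit stand: 2
  stand come: 2
  stand sit: 3
  stand stand: 7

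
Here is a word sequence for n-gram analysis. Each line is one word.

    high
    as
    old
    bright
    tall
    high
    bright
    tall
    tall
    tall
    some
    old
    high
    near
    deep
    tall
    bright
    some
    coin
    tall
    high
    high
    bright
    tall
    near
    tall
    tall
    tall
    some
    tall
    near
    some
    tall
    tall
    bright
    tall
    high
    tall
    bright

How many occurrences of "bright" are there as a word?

Scanning the 39 tokens for "bright":
  position 4: bright
  position 7: bright
  position 17: bright
  position 23: bright
  position 35: bright
  position 39: bright

6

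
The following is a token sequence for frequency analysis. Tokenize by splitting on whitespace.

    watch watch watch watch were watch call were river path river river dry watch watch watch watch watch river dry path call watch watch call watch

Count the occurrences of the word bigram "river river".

Scanning the 25 overlapping bigram windows for "river river":
  position 11–12: river river

1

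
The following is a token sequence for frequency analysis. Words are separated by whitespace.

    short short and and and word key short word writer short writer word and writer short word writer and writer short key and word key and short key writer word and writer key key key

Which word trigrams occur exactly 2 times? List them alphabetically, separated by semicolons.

and word key; and writer short; short word writer; word and writer; writer word and

Trigram counts meeting the condition (exactly 2 times):
  and word key: 2
  and writer short: 2
  short word writer: 2
  word and writer: 2
  writer word and: 2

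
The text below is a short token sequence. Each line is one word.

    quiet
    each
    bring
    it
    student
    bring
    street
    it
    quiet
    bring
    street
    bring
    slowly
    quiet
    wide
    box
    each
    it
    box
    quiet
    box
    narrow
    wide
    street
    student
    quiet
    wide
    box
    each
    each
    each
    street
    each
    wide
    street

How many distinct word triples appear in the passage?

31

35 tokens → 33 trigram windows in total.
Repeated trigrams (each contributes count−1 duplicates):
  quiet wide box: 2
  wide box each: 2
2 duplicate windows → 33 − 2 = 31 distinct.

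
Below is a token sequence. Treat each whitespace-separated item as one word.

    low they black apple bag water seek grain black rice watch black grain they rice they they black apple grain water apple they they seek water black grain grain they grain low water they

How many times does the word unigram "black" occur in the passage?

5

Scanning the 34 tokens for "black":
  position 3: black
  position 9: black
  position 12: black
  position 18: black
  position 27: black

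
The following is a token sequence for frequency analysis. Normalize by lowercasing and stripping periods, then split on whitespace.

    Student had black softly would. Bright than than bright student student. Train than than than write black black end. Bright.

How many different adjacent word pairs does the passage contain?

20 tokens → 19 bigram windows in total.
Repeated bigrams (each contributes count−1 duplicates):
  than than: 3
2 duplicate windows → 19 − 2 = 17 distinct.

17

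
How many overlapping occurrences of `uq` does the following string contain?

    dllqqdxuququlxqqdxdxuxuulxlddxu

Sliding a length-2 window over the 31 characters (30 positions):
  position 8–9: uq
  position 10–11: uq

2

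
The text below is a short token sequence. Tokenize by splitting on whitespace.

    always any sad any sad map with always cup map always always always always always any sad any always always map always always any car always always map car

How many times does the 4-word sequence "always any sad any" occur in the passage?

Scanning the 26 overlapping 4-gram windows for "always any sad any":
  position 1–4: always any sad any
  position 15–18: always any sad any

2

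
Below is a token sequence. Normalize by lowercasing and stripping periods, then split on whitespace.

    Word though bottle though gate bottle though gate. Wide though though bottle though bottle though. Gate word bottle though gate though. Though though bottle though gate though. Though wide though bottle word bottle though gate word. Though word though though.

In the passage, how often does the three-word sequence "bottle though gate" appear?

6

Scanning the 38 overlapping trigram windows for "bottle though gate":
  position 3–5: bottle though gate
  position 6–8: bottle though gate
  position 14–16: bottle though gate
  position 18–20: bottle though gate
  position 24–26: bottle though gate
  position 33–35: bottle though gate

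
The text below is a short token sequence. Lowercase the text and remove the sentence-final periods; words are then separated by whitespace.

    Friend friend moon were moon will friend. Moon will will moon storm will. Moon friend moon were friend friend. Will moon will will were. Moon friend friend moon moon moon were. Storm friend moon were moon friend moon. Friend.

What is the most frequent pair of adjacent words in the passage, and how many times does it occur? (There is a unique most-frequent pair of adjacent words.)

Bigram frequencies (highest first):
  friend moon: 6
  moon were: 4
  moon friend: 4
  friend friend: 3
  were moon: 3
  moon will: 3
  … (11 more, each ≤ 3)

"friend moon", 6 times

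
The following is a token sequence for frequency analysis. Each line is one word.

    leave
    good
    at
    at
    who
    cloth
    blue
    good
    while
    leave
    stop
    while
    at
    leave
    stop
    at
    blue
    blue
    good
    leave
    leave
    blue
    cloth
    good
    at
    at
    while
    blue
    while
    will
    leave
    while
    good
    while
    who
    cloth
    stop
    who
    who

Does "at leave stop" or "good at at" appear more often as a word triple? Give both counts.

"at leave stop": 1 occurrence
"good at at": 2 occurrences

"good at at" (2 vs 1)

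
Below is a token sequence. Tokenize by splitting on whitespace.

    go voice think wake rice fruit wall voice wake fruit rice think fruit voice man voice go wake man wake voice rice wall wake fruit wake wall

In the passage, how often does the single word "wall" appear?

Scanning the 27 tokens for "wall":
  position 7: wall
  position 23: wall
  position 27: wall

3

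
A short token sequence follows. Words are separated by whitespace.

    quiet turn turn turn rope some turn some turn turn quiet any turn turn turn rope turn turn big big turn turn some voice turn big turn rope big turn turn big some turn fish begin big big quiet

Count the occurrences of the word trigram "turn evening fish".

0

Scanning the 37 overlapping trigram windows for "turn evening fish":
  (none found)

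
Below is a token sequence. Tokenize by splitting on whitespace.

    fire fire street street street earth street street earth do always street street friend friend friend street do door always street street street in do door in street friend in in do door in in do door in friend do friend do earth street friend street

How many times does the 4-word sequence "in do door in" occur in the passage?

3

Scanning the 43 overlapping 4-gram windows for "in do door in":
  position 24–27: in do door in
  position 31–34: in do door in
  position 35–38: in do door in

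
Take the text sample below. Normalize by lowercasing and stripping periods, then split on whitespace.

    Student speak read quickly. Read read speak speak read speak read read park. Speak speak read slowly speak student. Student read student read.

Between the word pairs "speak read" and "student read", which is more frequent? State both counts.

"speak read" (4 vs 2)

"speak read": 4 occurrences
"student read": 2 occurrences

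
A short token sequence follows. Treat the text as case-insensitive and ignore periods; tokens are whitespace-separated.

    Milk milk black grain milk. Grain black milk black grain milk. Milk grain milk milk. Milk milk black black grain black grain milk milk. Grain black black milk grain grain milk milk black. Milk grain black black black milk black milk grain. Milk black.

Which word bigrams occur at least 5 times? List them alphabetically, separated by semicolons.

black milk; grain milk; milk black; milk grain; milk milk

Bigram counts meeting the condition (at least 5 times):
  black milk: 5
  grain milk: 6
  milk black: 6
  milk grain: 6
  milk milk: 7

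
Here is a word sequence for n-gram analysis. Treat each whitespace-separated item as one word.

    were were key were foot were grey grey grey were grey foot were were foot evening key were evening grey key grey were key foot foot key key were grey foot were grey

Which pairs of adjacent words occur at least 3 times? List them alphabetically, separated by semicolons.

foot were; key were; were grey

Bigram counts meeting the condition (at least 3 times):
  foot were: 3
  key were: 3
  were grey: 4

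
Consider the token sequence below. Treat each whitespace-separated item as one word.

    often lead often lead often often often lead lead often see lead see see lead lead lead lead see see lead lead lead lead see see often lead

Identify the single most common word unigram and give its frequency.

Unigram frequencies (highest first):
  lead: 14
  often: 7
  see: 7

"lead", 14 times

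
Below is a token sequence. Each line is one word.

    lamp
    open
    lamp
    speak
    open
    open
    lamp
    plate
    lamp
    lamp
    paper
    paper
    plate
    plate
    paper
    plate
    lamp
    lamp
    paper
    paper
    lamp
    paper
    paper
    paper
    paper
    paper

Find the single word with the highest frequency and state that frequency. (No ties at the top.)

Unigram frequencies (highest first):
  paper: 10
  lamp: 8
  plate: 4
  open: 3
  speak: 1

"paper", 10 times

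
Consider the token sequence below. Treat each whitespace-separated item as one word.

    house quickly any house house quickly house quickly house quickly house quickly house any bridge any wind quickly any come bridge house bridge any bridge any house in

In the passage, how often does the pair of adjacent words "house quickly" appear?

Scanning the 27 overlapping bigram windows for "house quickly":
  position 1–2: house quickly
  position 5–6: house quickly
  position 7–8: house quickly
  position 9–10: house quickly
  position 11–12: house quickly

5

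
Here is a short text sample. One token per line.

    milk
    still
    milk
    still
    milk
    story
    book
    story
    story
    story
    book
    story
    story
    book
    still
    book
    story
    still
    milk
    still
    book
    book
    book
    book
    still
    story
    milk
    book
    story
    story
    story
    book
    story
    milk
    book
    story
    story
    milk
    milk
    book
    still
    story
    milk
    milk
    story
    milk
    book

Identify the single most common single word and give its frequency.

Unigram frequencies (highest first):
  story: 16
  book: 13
  milk: 11
  still: 7

"story", 16 times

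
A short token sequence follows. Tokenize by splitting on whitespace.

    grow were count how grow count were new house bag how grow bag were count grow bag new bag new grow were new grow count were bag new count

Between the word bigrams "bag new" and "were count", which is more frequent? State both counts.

"bag new": 3 occurrences
"were count": 2 occurrences

"bag new" (3 vs 2)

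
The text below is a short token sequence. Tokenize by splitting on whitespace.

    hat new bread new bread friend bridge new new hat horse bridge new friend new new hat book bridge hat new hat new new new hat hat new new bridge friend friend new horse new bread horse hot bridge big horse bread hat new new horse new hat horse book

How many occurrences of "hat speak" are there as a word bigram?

Scanning the 49 overlapping bigram windows for "hat speak":
  (none found)

0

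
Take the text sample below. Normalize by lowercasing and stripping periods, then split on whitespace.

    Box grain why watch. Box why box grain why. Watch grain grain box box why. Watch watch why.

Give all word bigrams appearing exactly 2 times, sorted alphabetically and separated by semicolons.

box grain; box why; grain why

Bigram counts meeting the condition (exactly 2 times):
  box grain: 2
  box why: 2
  grain why: 2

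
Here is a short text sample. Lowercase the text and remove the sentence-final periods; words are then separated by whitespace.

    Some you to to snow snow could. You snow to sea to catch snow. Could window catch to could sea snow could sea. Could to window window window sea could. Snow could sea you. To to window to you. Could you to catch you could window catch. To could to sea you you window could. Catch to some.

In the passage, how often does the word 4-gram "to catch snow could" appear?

Scanning the 55 overlapping 4-gram windows for "to catch snow could":
  position 12–15: to catch snow could

1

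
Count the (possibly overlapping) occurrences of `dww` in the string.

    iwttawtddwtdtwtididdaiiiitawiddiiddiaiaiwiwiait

0

Sliding a length-3 window over the 47 characters (45 positions):
  (no match at any position)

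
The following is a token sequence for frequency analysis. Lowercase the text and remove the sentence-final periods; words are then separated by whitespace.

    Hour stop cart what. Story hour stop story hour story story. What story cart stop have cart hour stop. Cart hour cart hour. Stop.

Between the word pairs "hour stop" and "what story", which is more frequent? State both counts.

"hour stop" (4 vs 2)

"hour stop": 4 occurrences
"what story": 2 occurrences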